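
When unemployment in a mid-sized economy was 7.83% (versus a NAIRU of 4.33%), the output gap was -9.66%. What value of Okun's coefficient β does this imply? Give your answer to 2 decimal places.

Okun's law: output gap = -β × (u - u*).
-9.66 = -β × (7.83 - 4.33) = -β × 3.5, so β = 9.66/3.5 = 2.76.

β ≈ 2.76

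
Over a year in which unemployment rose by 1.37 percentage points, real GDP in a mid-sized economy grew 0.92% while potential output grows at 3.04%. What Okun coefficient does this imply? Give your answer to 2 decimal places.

β ≈ 1.55

Growth form: g_Y = g_Y* - β × Δu, so β = (g_Y* - g_Y)/Δu.
β = (3.04 - 0.92)/1.37 = 2.12/1.37 = 1.55.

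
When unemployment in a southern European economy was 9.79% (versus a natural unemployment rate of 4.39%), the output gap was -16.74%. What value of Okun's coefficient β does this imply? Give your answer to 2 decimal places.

Okun's law: output gap = -β × (u - u*).
-16.74 = -β × (9.79 - 4.39) = -β × 5.4, so β = 16.74/5.4 = 3.10.

β ≈ 3.10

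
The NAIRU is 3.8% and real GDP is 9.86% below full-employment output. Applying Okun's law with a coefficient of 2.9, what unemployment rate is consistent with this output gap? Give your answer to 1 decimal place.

From Okun's law, u - u* = -(output gap)/β = -(-9.86)/2.9 = 3.4 points.
So u = 3.8 + 3.4 = 7.2%.

7.2%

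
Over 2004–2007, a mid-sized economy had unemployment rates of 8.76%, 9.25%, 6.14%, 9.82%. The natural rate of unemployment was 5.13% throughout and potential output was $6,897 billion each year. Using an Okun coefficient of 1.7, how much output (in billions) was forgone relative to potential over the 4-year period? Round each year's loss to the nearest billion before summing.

Year 2004: gap = -1.7 × (8.76 - 5.13) = -6.171%, loss ≈ 6897 × 6.171/100 ≈ 426.
Year 2005: gap = -1.7 × (9.25 - 5.13) = -7.004%, loss ≈ 6897 × 7.004/100 ≈ 483.
Year 2006: gap = -1.7 × (6.14 - 5.13) = -1.717%, loss ≈ 6897 × 1.717/100 ≈ 118.
Year 2007: gap = -1.7 × (9.82 - 5.13) = -7.973%, loss ≈ 6897 × 7.973/100 ≈ 550.
Total lost output = 426 + 483 + 118 + 550 = 1577 billion.

$1,577 billion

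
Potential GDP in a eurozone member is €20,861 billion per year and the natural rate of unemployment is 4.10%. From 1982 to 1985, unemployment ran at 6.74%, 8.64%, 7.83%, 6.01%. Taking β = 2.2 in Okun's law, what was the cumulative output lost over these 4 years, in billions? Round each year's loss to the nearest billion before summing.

€5,885 billion

Year 1982: gap = -2.2 × (6.74 - 4.1) = -5.808%, loss ≈ 20861 × 5.808/100 ≈ 1212.
Year 1983: gap = -2.2 × (8.64 - 4.1) = -9.988%, loss ≈ 20861 × 9.988/100 ≈ 2084.
Year 1984: gap = -2.2 × (7.83 - 4.1) = -8.206%, loss ≈ 20861 × 8.206/100 ≈ 1712.
Year 1985: gap = -2.2 × (6.01 - 4.1) = -4.202%, loss ≈ 20861 × 4.202/100 ≈ 877.
Total lost output = 1212 + 2084 + 1712 + 877 = 5885 billion.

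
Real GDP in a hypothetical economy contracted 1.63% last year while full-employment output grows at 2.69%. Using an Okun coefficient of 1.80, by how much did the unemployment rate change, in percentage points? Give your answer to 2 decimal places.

2.40 percentage points

Growth-rate Okun's law: g_Y = g_Y* - β × Δu, so Δu = (g_Y* - g_Y)/β.
Δu = (2.69 + 1.63)/1.80 = 4.32/1.80 = 2.40 percentage points.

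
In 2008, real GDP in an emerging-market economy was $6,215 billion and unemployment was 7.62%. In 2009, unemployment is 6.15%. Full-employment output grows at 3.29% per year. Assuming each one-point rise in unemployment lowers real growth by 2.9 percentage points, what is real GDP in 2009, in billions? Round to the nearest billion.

$6,684 billion

Δu = 6.15 - 7.62 = -1.47 points.
Okun's law (growth form): g_Y = g_Y* - β × Δu = 3.29 - 2.9 × (-1.47) = 3.29 + 4.263 = 7.553%.
Real GDP in the next year = 6215 × (1 + 7.553/100) = 6215 × 1.07553 ≈ 6684 billion.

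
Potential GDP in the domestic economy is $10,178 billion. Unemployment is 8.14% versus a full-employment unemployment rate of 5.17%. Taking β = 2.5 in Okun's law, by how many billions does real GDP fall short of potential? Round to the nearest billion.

$756 billion

Output gap = -2.5 × (8.14 - 5.17) = -2.5 × 2.97 = -7.425%.
Actual GDP ≈ 10178 × 0.92575 ≈ 9422 billion, so the shortfall is 10178 - 9422 = 756 billion.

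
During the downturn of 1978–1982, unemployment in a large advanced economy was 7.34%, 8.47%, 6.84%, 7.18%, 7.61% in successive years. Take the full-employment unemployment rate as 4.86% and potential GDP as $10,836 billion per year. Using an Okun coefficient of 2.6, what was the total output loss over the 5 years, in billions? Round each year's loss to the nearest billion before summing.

$3,703 billion

Year 1978: gap = -2.6 × (7.34 - 4.86) = -6.448%, loss ≈ 10836 × 6.448/100 ≈ 699.
Year 1979: gap = -2.6 × (8.47 - 4.86) = -9.386%, loss ≈ 10836 × 9.386/100 ≈ 1017.
Year 1980: gap = -2.6 × (6.84 - 4.86) = -5.148%, loss ≈ 10836 × 5.148/100 ≈ 558.
Year 1981: gap = -2.6 × (7.18 - 4.86) = -6.032%, loss ≈ 10836 × 6.032/100 ≈ 654.
Year 1982: gap = -2.6 × (7.61 - 4.86) = -7.15%, loss ≈ 10836 × 7.15/100 ≈ 775.
Total lost output = 699 + 1017 + 558 + 654 + 775 = 3703 billion.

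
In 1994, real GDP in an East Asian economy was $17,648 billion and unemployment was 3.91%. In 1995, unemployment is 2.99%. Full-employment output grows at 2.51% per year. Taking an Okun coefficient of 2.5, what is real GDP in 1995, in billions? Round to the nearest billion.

Δu = 2.99 - 3.91 = -0.92 points.
Okun's law (growth form): g_Y = g_Y* - β × Δu = 2.51 - 2.5 × (-0.92) = 2.51 + 2.3 = 4.81%.
Real GDP in the next year = 17648 × (1 + 4.81/100) = 17648 × 1.0481 ≈ 18497 billion.

$18,497 billion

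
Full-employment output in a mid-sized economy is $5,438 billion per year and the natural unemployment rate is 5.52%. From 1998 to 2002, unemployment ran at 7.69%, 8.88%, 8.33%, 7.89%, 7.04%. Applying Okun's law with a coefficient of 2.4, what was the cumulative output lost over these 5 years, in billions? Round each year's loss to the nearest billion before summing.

Year 1998: gap = -2.4 × (7.69 - 5.52) = -5.208%, loss ≈ 5438 × 5.208/100 ≈ 283.
Year 1999: gap = -2.4 × (8.88 - 5.52) = -8.064%, loss ≈ 5438 × 8.064/100 ≈ 439.
Year 2000: gap = -2.4 × (8.33 - 5.52) = -6.744%, loss ≈ 5438 × 6.744/100 ≈ 367.
Year 2001: gap = -2.4 × (7.89 - 5.52) = -5.688%, loss ≈ 5438 × 5.688/100 ≈ 309.
Year 2002: gap = -2.4 × (7.04 - 5.52) = -3.648%, loss ≈ 5438 × 3.648/100 ≈ 198.
Total lost output = 283 + 439 + 367 + 309 + 198 = 1596 billion.

$1,596 billion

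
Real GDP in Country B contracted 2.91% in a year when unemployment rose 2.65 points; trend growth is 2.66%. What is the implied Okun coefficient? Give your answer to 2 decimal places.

β ≈ 2.10

Growth form: g_Y = g_Y* - β × Δu, so β = (g_Y* - g_Y)/Δu.
β = (2.66 + 2.91)/2.65 = 5.57/2.65 = 2.10.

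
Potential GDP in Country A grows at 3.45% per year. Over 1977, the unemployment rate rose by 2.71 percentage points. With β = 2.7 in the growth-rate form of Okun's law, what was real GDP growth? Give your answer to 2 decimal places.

Growth-rate Okun's law: g_Y = g_Y* - β × Δu.
g_Y = 3.45 - 2.7 × (2.71) = 3.45 - 7.317 = -3.867%, i.e. -3.87% to 2 d.p.

-3.87%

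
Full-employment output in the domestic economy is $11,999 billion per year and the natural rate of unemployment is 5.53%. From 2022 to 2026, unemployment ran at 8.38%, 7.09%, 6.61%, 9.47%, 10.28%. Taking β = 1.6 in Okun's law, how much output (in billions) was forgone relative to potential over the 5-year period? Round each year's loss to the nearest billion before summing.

$2,721 billion

Year 2022: gap = -1.6 × (8.38 - 5.53) = -4.56%, loss ≈ 11999 × 4.56/100 ≈ 547.
Year 2023: gap = -1.6 × (7.09 - 5.53) = -2.496%, loss ≈ 11999 × 2.496/100 ≈ 299.
Year 2024: gap = -1.6 × (6.61 - 5.53) = -1.728%, loss ≈ 11999 × 1.728/100 ≈ 207.
Year 2025: gap = -1.6 × (9.47 - 5.53) = -6.304%, loss ≈ 11999 × 6.304/100 ≈ 756.
Year 2026: gap = -1.6 × (10.28 - 5.53) = -7.6%, loss ≈ 11999 × 7.6/100 ≈ 912.
Total lost output = 547 + 299 + 207 + 756 + 912 = 2721 billion.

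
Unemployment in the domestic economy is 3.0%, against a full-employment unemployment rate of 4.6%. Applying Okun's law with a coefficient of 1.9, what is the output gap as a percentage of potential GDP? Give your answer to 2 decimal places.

The unemployment gap is 3 - 4.6 = -1.6 percentage points.
Okun's law gives an output gap of -1.9 × (-1.6) = 3.04%, i.e. 3.04% above potential.

3.04%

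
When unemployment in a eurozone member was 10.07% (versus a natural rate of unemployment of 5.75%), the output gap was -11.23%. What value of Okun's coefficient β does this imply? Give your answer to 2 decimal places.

Okun's law: output gap = -β × (u - u*).
-11.23 = -β × (10.07 - 5.75) = -β × 4.32, so β = 11.23/4.32 = 2.60.

β ≈ 2.60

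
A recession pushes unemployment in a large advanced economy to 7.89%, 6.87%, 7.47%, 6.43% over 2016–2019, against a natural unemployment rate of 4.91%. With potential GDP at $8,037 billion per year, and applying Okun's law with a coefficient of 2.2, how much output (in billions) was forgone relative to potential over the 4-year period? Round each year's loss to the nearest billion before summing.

Year 2016: gap = -2.2 × (7.89 - 4.91) = -6.556%, loss ≈ 8037 × 6.556/100 ≈ 527.
Year 2017: gap = -2.2 × (6.87 - 4.91) = -4.312%, loss ≈ 8037 × 4.312/100 ≈ 347.
Year 2018: gap = -2.2 × (7.47 - 4.91) = -5.632%, loss ≈ 8037 × 5.632/100 ≈ 453.
Year 2019: gap = -2.2 × (6.43 - 4.91) = -3.344%, loss ≈ 8037 × 3.344/100 ≈ 269.
Total lost output = 527 + 347 + 453 + 269 = 1596 billion.

$1,596 billion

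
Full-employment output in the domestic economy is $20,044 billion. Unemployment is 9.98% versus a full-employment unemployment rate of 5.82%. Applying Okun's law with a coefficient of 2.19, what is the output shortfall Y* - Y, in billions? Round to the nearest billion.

Output gap = -2.19 × (9.98 - 5.82) = -2.19 × 4.16 = -9.1104%.
Actual GDP ≈ 20044 × 0.908896 ≈ 18218 billion, so the shortfall is 20044 - 18218 = 1826 billion.

$1,826 billion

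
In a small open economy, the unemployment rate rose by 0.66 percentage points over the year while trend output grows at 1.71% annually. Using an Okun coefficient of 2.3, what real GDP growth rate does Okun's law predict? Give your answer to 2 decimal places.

Growth-rate Okun's law: g_Y = g_Y* - β × Δu.
g_Y = 1.71 - 2.3 × (0.66) = 1.71 - 1.518 = 0.192%, i.e. 0.19% to 2 d.p.

0.19%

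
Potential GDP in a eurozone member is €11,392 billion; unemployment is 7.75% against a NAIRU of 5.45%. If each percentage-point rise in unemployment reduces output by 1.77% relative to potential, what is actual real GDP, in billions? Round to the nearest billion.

€10,928 billion

Unemployment gap = 7.75 - 5.45 = 2.3 points, so the output gap is -1.77 × 2.3 = -4.071%.
Actual GDP = 11392 × (1 - 4.071/100) = 11392 × 0.95929 ≈ 10928 billion.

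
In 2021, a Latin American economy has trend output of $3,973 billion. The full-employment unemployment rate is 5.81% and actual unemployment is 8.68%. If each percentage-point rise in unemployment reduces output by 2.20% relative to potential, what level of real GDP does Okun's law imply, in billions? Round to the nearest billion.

$3,722 billion

Unemployment gap = 8.68 - 5.81 = 2.87 points, so the output gap is -2.2 × 2.87 = -6.314%.
Actual GDP = 3973 × (1 - 6.314/100) = 3973 × 0.93686 ≈ 3722 billion.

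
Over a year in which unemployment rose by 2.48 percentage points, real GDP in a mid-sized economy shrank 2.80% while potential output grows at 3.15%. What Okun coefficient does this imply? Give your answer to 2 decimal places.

Growth form: g_Y = g_Y* - β × Δu, so β = (g_Y* - g_Y)/Δu.
β = (3.15 + 2.8)/2.48 = 5.95/2.48 = 2.40.

β ≈ 2.40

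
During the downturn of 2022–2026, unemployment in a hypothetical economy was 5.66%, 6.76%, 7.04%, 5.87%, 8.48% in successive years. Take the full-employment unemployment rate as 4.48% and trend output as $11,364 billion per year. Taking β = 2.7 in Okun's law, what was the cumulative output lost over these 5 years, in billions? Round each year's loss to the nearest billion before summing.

$3,500 billion

Year 2022: gap = -2.7 × (5.66 - 4.48) = -3.186%, loss ≈ 11364 × 3.186/100 ≈ 362.
Year 2023: gap = -2.7 × (6.76 - 4.48) = -6.156%, loss ≈ 11364 × 6.156/100 ≈ 700.
Year 2024: gap = -2.7 × (7.04 - 4.48) = -6.912%, loss ≈ 11364 × 6.912/100 ≈ 785.
Year 2025: gap = -2.7 × (5.87 - 4.48) = -3.753%, loss ≈ 11364 × 3.753/100 ≈ 426.
Year 2026: gap = -2.7 × (8.48 - 4.48) = -10.8%, loss ≈ 11364 × 10.8/100 ≈ 1227.
Total lost output = 362 + 700 + 785 + 426 + 1227 = 3500 billion.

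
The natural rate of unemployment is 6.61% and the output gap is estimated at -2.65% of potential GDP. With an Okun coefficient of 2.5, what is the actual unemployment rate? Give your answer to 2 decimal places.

7.67%

From Okun's law, u - u* = -(output gap)/β = -(-2.65)/2.5 = 1.06 points.
So u = 6.61 + 1.06 = 7.67%.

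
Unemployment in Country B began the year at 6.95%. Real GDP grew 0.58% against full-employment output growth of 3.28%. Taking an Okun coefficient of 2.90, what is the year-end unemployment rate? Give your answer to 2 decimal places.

7.88%

Growth-rate Okun's law: g_Y = g_Y* - β × Δu, so Δu = (g_Y* - g_Y)/β.
Δu = (3.28 - 0.58)/2.90 = 2.7/2.90 = 0.93 percentage points.
Year-end unemployment = 6.95 + 0.93 = 7.88%.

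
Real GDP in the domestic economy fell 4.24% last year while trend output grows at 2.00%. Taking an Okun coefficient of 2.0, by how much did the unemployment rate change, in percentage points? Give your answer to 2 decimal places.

Growth-rate Okun's law: g_Y = g_Y* - β × Δu, so Δu = (g_Y* - g_Y)/β.
Δu = (2 + 4.24)/2.0 = 6.24/2.0 = 3.12 percentage points.

3.12 percentage points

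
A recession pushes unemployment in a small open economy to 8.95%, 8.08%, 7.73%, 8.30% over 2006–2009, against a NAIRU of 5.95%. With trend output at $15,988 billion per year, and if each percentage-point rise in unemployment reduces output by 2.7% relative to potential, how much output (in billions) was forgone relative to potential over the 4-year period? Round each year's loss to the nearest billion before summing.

Year 2006: gap = -2.7 × (8.95 - 5.95) = -8.1%, loss ≈ 15988 × 8.1/100 ≈ 1295.
Year 2007: gap = -2.7 × (8.08 - 5.95) = -5.751%, loss ≈ 15988 × 5.751/100 ≈ 919.
Year 2008: gap = -2.7 × (7.73 - 5.95) = -4.806%, loss ≈ 15988 × 4.806/100 ≈ 768.
Year 2009: gap = -2.7 × (8.3 - 5.95) = -6.345%, loss ≈ 15988 × 6.345/100 ≈ 1014.
Total lost output = 1295 + 919 + 768 + 1014 = 3996 billion.

$3,996 billion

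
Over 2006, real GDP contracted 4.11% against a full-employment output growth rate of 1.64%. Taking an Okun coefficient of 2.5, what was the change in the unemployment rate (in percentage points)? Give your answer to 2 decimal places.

Growth-rate Okun's law: g_Y = g_Y* - β × Δu, so Δu = (g_Y* - g_Y)/β.
Δu = (1.64 + 4.11)/2.5 = 5.75/2.5 = 2.30 percentage points.

2.30 percentage points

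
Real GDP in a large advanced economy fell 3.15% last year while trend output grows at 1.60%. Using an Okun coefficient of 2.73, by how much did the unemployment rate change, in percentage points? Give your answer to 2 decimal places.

1.74 percentage points

Growth-rate Okun's law: g_Y = g_Y* - β × Δu, so Δu = (g_Y* - g_Y)/β.
Δu = (1.6 + 3.15)/2.73 = 4.75/2.73 = 1.74 percentage points.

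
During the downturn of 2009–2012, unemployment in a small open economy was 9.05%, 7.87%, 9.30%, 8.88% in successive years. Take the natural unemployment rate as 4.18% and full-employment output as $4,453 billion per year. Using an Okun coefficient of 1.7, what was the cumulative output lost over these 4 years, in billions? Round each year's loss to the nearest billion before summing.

Year 2009: gap = -1.7 × (9.05 - 4.18) = -8.279%, loss ≈ 4453 × 8.279/100 ≈ 369.
Year 2010: gap = -1.7 × (7.87 - 4.18) = -6.273%, loss ≈ 4453 × 6.273/100 ≈ 279.
Year 2011: gap = -1.7 × (9.3 - 4.18) = -8.704%, loss ≈ 4453 × 8.704/100 ≈ 388.
Year 2012: gap = -1.7 × (8.88 - 4.18) = -7.99%, loss ≈ 4453 × 7.99/100 ≈ 356.
Total lost output = 369 + 279 + 388 + 356 = 1392 billion.

$1,392 billion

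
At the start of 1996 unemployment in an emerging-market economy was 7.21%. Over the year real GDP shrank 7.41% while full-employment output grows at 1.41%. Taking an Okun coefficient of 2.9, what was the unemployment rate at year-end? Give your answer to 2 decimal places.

Growth-rate Okun's law: g_Y = g_Y* - β × Δu, so Δu = (g_Y* - g_Y)/β.
Δu = (1.41 + 7.41)/2.9 = 8.82/2.9 = 3.04 percentage points.
Year-end unemployment = 7.21 + 3.04 = 10.25%.

10.25%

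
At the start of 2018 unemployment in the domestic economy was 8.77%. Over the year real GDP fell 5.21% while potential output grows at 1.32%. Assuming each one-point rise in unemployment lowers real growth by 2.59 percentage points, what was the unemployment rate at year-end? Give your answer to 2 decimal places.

Growth-rate Okun's law: g_Y = g_Y* - β × Δu, so Δu = (g_Y* - g_Y)/β.
Δu = (1.32 + 5.21)/2.59 = 6.53/2.59 = 2.52 percentage points.
Year-end unemployment = 8.77 + 2.52 = 11.29%.

11.29%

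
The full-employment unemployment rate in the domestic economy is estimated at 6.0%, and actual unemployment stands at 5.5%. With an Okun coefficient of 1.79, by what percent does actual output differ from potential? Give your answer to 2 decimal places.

The unemployment gap is 5.5 - 6 = -0.5 percentage points.
Okun's law gives an output gap of -1.79 × (-0.5) = 0.895%, i.e. 0.90% above potential.

0.90%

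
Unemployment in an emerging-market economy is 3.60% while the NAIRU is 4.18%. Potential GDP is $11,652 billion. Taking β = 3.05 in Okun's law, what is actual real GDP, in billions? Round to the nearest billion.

$11,858 billion

Unemployment gap = 3.6 - 4.18 = -0.58 points, so the output gap is -3.05 × (-0.58) = 1.769%.
Actual GDP = 11652 × (1 + 1.769/100) = 11652 × 1.01769 ≈ 11858 billion.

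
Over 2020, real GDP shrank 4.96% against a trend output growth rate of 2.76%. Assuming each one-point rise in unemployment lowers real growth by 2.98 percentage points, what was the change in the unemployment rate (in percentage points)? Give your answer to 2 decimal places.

Growth-rate Okun's law: g_Y = g_Y* - β × Δu, so Δu = (g_Y* - g_Y)/β.
Δu = (2.76 + 4.96)/2.98 = 7.72/2.98 = 2.59 percentage points.

2.59 percentage points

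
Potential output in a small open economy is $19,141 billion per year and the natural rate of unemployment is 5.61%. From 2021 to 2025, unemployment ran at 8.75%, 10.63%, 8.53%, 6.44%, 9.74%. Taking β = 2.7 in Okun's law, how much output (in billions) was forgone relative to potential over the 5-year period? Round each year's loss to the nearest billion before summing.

$8,289 billion

Year 2021: gap = -2.7 × (8.75 - 5.61) = -8.478%, loss ≈ 19141 × 8.478/100 ≈ 1623.
Year 2022: gap = -2.7 × (10.63 - 5.61) = -13.554%, loss ≈ 19141 × 13.554/100 ≈ 2594.
Year 2023: gap = -2.7 × (8.53 - 5.61) = -7.884%, loss ≈ 19141 × 7.884/100 ≈ 1509.
Year 2024: gap = -2.7 × (6.44 - 5.61) = -2.241%, loss ≈ 19141 × 2.241/100 ≈ 429.
Year 2025: gap = -2.7 × (9.74 - 5.61) = -11.151%, loss ≈ 19141 × 11.151/100 ≈ 2134.
Total lost output = 1623 + 2594 + 1509 + 429 + 2134 = 8289 billion.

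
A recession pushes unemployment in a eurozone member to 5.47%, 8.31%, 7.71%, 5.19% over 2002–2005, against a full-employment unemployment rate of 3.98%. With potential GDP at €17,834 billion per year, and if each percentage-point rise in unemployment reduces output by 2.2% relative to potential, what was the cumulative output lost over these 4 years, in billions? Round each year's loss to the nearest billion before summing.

Year 2002: gap = -2.2 × (5.47 - 3.98) = -3.278%, loss ≈ 17834 × 3.278/100 ≈ 585.
Year 2003: gap = -2.2 × (8.31 - 3.98) = -9.526%, loss ≈ 17834 × 9.526/100 ≈ 1699.
Year 2004: gap = -2.2 × (7.71 - 3.98) = -8.206%, loss ≈ 17834 × 8.206/100 ≈ 1463.
Year 2005: gap = -2.2 × (5.19 - 3.98) = -2.662%, loss ≈ 17834 × 2.662/100 ≈ 475.
Total lost output = 585 + 1699 + 1463 + 475 = 4222 billion.

€4,222 billion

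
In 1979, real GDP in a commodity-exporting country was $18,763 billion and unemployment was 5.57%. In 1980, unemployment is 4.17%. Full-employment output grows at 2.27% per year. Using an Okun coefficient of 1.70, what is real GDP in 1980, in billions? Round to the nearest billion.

Δu = 4.17 - 5.57 = -1.4 points.
Okun's law (growth form): g_Y = g_Y* - β × Δu = 2.27 - 1.70 × (-1.40) = 2.27 + 2.38 = 4.65%.
Real GDP in the next year = 18763 × (1 + 4.65/100) = 18763 × 1.0465 ≈ 19635 billion.

$19,635 billion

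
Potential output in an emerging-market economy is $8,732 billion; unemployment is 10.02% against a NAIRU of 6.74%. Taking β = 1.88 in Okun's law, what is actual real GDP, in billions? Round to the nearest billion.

Unemployment gap = 10.02 - 6.74 = 3.28 points, so the output gap is -1.88 × 3.28 = -6.1664%.
Actual GDP = 8732 × (1 - 6.1664/100) = 8732 × 0.938336 ≈ 8194 billion.

$8,194 billion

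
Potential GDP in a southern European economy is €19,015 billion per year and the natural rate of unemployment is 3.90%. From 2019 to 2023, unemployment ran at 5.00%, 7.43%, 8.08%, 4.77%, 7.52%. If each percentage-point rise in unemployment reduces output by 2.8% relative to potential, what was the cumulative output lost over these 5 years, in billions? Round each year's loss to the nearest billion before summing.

€7,081 billion

Year 2019: gap = -2.8 × (5 - 3.9) = -3.08%, loss ≈ 19015 × 3.08/100 ≈ 586.
Year 2020: gap = -2.8 × (7.43 - 3.9) = -9.884%, loss ≈ 19015 × 9.884/100 ≈ 1879.
Year 2021: gap = -2.8 × (8.08 - 3.9) = -11.704%, loss ≈ 19015 × 11.704/100 ≈ 2226.
Year 2022: gap = -2.8 × (4.77 - 3.9) = -2.436%, loss ≈ 19015 × 2.436/100 ≈ 463.
Year 2023: gap = -2.8 × (7.52 - 3.9) = -10.136%, loss ≈ 19015 × 10.136/100 ≈ 1927.
Total lost output = 586 + 1879 + 2226 + 463 + 1927 = 7081 billion.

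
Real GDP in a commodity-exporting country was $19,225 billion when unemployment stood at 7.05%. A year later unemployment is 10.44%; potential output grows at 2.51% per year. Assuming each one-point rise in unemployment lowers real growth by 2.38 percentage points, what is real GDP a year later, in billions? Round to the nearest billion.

Δu = 10.44 - 7.05 = 3.39 points.
Okun's law (growth form): g_Y = g_Y* - β × Δu = 2.51 - 2.38 × (3.39) = 2.51 - 8.0682 = -5.5582%.
Real GDP in the next year = 19225 × (1 - 5.5582/100) = 19225 × 0.944418 ≈ 18156 billion.

$18,156 billion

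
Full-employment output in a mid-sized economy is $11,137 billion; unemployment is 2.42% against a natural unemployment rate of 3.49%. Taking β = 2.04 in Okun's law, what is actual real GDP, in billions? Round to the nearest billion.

$11,380 billion

Unemployment gap = 2.42 - 3.49 = -1.07 points, so the output gap is -2.04 × (-1.07) = 2.1828%.
Actual GDP = 11137 × (1 + 2.1828/100) = 11137 × 1.021828 ≈ 11380 billion.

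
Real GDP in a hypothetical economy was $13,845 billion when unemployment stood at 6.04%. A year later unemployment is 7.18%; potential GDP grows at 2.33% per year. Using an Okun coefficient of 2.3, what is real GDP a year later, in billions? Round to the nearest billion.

Δu = 7.18 - 6.04 = 1.14 points.
Okun's law (growth form): g_Y = g_Y* - β × Δu = 2.33 - 2.3 × (1.14) = 2.33 - 2.622 = -0.292%.
Real GDP in the next year = 13845 × (1 - 0.292/100) = 13845 × 0.99708 ≈ 13805 billion.

$13,805 billion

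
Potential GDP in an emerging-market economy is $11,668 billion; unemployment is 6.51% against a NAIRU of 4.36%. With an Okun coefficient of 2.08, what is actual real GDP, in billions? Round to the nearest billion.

Unemployment gap = 6.51 - 4.36 = 2.15 points, so the output gap is -2.08 × 2.15 = -4.472%.
Actual GDP = 11668 × (1 - 4.472/100) = 11668 × 0.95528 ≈ 11146 billion.

$11,146 billion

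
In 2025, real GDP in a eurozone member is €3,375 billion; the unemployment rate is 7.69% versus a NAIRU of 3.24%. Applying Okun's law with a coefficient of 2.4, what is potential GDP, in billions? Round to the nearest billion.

Unemployment gap = 7.69 - 3.24 = 4.45 points, so output gap = -2.4 × 4.45 = -10.68%.
Since Y = Y* × (1 + gap/100), Y* = 3375/0.8932 ≈ 3779 billion.

€3,779 billion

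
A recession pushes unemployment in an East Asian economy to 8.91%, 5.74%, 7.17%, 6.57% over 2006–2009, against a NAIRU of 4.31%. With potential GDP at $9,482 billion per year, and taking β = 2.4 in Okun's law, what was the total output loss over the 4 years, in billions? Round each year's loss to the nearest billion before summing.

Year 2006: gap = -2.4 × (8.91 - 4.31) = -11.04%, loss ≈ 9482 × 11.04/100 ≈ 1047.
Year 2007: gap = -2.4 × (5.74 - 4.31) = -3.432%, loss ≈ 9482 × 3.432/100 ≈ 325.
Year 2008: gap = -2.4 × (7.17 - 4.31) = -6.864%, loss ≈ 9482 × 6.864/100 ≈ 651.
Year 2009: gap = -2.4 × (6.57 - 4.31) = -5.424%, loss ≈ 9482 × 5.424/100 ≈ 514.
Total lost output = 1047 + 325 + 651 + 514 = 2537 billion.

$2,537 billion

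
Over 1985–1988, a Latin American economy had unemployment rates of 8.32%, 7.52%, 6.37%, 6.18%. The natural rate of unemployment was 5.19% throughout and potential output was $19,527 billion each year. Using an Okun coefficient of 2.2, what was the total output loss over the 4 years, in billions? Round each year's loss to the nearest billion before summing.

Year 1985: gap = -2.2 × (8.32 - 5.19) = -6.886%, loss ≈ 19527 × 6.886/100 ≈ 1345.
Year 1986: gap = -2.2 × (7.52 - 5.19) = -5.126%, loss ≈ 19527 × 5.126/100 ≈ 1001.
Year 1987: gap = -2.2 × (6.37 - 5.19) = -2.596%, loss ≈ 19527 × 2.596/100 ≈ 507.
Year 1988: gap = -2.2 × (6.18 - 5.19) = -2.178%, loss ≈ 19527 × 2.178/100 ≈ 425.
Total lost output = 1345 + 1001 + 507 + 425 = 3278 billion.

$3,278 billion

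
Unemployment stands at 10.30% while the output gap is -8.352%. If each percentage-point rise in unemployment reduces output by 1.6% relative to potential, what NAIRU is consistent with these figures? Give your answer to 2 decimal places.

From Okun's law, u - u* = -(output gap)/β = -(-8.352)/1.6 = 5.22 points.
So u* = 10.3 - 5.22 = 5.08%.

5.08%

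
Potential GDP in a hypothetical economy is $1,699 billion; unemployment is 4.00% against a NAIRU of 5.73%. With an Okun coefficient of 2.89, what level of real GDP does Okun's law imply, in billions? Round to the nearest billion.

Unemployment gap = 4 - 5.73 = -1.73 points, so the output gap is -2.89 × (-1.73) = 4.9997%.
Actual GDP = 1699 × (1 + 4.9997/100) = 1699 × 1.049997 ≈ 1784 billion.

$1,784 billion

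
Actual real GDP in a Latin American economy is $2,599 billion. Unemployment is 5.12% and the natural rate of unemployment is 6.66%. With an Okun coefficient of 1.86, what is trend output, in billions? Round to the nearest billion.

$2,527 billion

Unemployment gap = 5.12 - 6.66 = -1.54 points, so output gap = -1.86 × (-1.54) = 2.8644%.
Since Y = Y* × (1 + gap/100), Y* = 2599/1.028644 ≈ 2527 billion.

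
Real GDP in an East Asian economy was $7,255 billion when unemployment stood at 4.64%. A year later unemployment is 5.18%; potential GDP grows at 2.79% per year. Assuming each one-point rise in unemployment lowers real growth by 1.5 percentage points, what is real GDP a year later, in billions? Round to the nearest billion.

$7,399 billion

Δu = 5.18 - 4.64 = 0.54 points.
Okun's law (growth form): g_Y = g_Y* - β × Δu = 2.79 - 1.5 × (0.54) = 2.79 - 0.81 = 1.98%.
Real GDP in the next year = 7255 × (1 + 1.98/100) = 7255 × 1.0198 ≈ 7399 billion.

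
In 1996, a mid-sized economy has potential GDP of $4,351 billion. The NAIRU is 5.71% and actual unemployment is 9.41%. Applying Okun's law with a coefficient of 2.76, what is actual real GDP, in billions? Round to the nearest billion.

Unemployment gap = 9.41 - 5.71 = 3.7 points, so the output gap is -2.76 × 3.7 = -10.212%.
Actual GDP = 4351 × (1 - 10.212/100) = 4351 × 0.89788 ≈ 3907 billion.

$3,907 billion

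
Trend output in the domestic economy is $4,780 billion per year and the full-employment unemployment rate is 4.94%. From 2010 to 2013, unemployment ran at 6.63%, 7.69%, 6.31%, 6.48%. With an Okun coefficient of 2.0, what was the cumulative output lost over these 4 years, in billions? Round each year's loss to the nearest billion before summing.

Year 2010: gap = -2.0 × (6.63 - 4.94) = -3.38%, loss ≈ 4780 × 3.38/100 ≈ 162.
Year 2011: gap = -2.0 × (7.69 - 4.94) = -5.5%, loss ≈ 4780 × 5.5/100 ≈ 263.
Year 2012: gap = -2.0 × (6.31 - 4.94) = -2.74%, loss ≈ 4780 × 2.74/100 ≈ 131.
Year 2013: gap = -2.0 × (6.48 - 4.94) = -3.08%, loss ≈ 4780 × 3.08/100 ≈ 147.
Total lost output = 162 + 263 + 131 + 147 = 703 billion.

$703 billion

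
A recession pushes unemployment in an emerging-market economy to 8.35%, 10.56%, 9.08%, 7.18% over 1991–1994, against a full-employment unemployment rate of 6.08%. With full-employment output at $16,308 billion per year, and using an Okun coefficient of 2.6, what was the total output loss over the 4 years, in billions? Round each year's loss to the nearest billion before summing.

Year 1991: gap = -2.6 × (8.35 - 6.08) = -5.902%, loss ≈ 16308 × 5.902/100 ≈ 962.
Year 1992: gap = -2.6 × (10.56 - 6.08) = -11.648%, loss ≈ 16308 × 11.648/100 ≈ 1900.
Year 1993: gap = -2.6 × (9.08 - 6.08) = -7.8%, loss ≈ 16308 × 7.8/100 ≈ 1272.
Year 1994: gap = -2.6 × (7.18 - 6.08) = -2.86%, loss ≈ 16308 × 2.86/100 ≈ 466.
Total lost output = 962 + 1900 + 1272 + 466 = 4600 billion.

$4,600 billion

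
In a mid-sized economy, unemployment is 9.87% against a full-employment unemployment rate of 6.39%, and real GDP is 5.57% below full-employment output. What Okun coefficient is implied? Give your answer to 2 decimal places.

Okun's law: output gap = -β × (u - u*).
-5.57 = -β × (9.87 - 6.39) = -β × 3.48, so β = 5.57/3.48 = 1.60.

β ≈ 1.60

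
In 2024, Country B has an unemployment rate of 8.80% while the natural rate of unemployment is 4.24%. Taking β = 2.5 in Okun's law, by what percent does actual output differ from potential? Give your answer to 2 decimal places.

-11.40%

The unemployment gap is 8.8 - 4.24 = 4.56 percentage points.
Okun's law gives an output gap of -2.5 × 4.56 = -11.4%, i.e. 11.40% below potential.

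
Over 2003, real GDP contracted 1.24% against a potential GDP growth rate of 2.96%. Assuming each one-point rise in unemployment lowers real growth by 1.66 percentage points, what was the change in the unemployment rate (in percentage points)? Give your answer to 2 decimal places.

Growth-rate Okun's law: g_Y = g_Y* - β × Δu, so Δu = (g_Y* - g_Y)/β.
Δu = (2.96 + 1.24)/1.66 = 4.2/1.66 = 2.53 percentage points.

2.53 percentage points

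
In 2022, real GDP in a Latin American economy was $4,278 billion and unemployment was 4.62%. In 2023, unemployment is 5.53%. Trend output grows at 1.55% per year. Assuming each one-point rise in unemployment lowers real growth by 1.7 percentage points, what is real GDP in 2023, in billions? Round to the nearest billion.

$4,278 billion

Δu = 5.53 - 4.62 = 0.91 points.
Okun's law (growth form): g_Y = g_Y* - β × Δu = 1.55 - 1.7 × (0.91) = 1.55 - 1.547 = 0.003%.
Real GDP in the next year = 4278 × (1 + 0.003/100) = 4278 × 1.00003 ≈ 4278 billion.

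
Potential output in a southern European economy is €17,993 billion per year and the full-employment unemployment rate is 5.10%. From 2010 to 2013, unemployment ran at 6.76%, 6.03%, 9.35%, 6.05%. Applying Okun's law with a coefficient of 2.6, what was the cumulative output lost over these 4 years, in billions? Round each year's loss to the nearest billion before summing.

€3,644 billion

Year 2010: gap = -2.6 × (6.76 - 5.1) = -4.316%, loss ≈ 17993 × 4.316/100 ≈ 777.
Year 2011: gap = -2.6 × (6.03 - 5.1) = -2.418%, loss ≈ 17993 × 2.418/100 ≈ 435.
Year 2012: gap = -2.6 × (9.35 - 5.1) = -11.05%, loss ≈ 17993 × 11.05/100 ≈ 1988.
Year 2013: gap = -2.6 × (6.05 - 5.1) = -2.47%, loss ≈ 17993 × 2.47/100 ≈ 444.
Total lost output = 777 + 435 + 1988 + 444 = 3644 billion.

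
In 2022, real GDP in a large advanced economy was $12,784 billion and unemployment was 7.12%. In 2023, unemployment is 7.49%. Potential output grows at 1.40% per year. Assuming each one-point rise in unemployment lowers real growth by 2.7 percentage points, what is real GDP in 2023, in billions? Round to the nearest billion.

Δu = 7.49 - 7.12 = 0.37 points.
Okun's law (growth form): g_Y = g_Y* - β × Δu = 1.40 - 2.7 × (0.37) = 1.4 - 0.999 = 0.401%.
Real GDP in the next year = 12784 × (1 + 0.401/100) = 12784 × 1.00401 ≈ 12835 billion.

$12,835 billion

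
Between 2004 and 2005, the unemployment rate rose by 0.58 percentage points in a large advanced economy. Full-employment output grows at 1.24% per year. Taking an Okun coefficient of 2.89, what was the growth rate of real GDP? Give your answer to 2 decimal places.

-0.44%

Growth-rate Okun's law: g_Y = g_Y* - β × Δu.
g_Y = 1.24 - 2.89 × (0.58) = 1.24 - 1.6762 = -0.4362%, i.e. -0.44% to 2 d.p.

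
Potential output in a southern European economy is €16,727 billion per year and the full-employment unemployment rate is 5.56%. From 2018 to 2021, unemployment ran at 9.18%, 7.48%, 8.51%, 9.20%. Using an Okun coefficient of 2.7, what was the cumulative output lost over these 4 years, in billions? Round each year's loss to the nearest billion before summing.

€5,478 billion

Year 2018: gap = -2.7 × (9.18 - 5.56) = -9.774%, loss ≈ 16727 × 9.774/100 ≈ 1635.
Year 2019: gap = -2.7 × (7.48 - 5.56) = -5.184%, loss ≈ 16727 × 5.184/100 ≈ 867.
Year 2020: gap = -2.7 × (8.51 - 5.56) = -7.965%, loss ≈ 16727 × 7.965/100 ≈ 1332.
Year 2021: gap = -2.7 × (9.2 - 5.56) = -9.828%, loss ≈ 16727 × 9.828/100 ≈ 1644.
Total lost output = 1635 + 867 + 1332 + 1644 = 5478 billion.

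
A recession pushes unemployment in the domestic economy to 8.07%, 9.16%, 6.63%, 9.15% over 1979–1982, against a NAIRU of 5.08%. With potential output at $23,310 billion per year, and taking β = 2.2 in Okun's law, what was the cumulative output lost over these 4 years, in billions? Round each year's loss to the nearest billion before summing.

$6,507 billion

Year 1979: gap = -2.2 × (8.07 - 5.08) = -6.578%, loss ≈ 23310 × 6.578/100 ≈ 1533.
Year 1980: gap = -2.2 × (9.16 - 5.08) = -8.976%, loss ≈ 23310 × 8.976/100 ≈ 2092.
Year 1981: gap = -2.2 × (6.63 - 5.08) = -3.41%, loss ≈ 23310 × 3.41/100 ≈ 795.
Year 1982: gap = -2.2 × (9.15 - 5.08) = -8.954%, loss ≈ 23310 × 8.954/100 ≈ 2087.
Total lost output = 1533 + 2092 + 795 + 2087 = 6507 billion.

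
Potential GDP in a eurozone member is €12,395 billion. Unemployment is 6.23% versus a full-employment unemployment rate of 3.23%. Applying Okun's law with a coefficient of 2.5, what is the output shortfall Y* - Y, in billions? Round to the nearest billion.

Output gap = -2.5 × (6.23 - 3.23) = -2.5 × 3 = -7.5%.
Actual GDP ≈ 12395 × 0.925 ≈ 11465 billion, so the shortfall is 12395 - 11465 = 930 billion.

€930 billion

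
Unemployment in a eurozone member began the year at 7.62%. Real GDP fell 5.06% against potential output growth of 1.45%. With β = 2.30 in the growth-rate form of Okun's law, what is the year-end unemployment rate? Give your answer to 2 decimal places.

Growth-rate Okun's law: g_Y = g_Y* - β × Δu, so Δu = (g_Y* - g_Y)/β.
Δu = (1.45 + 5.06)/2.30 = 6.51/2.30 = 2.83 percentage points.
Year-end unemployment = 7.62 + 2.83 = 10.45%.

10.45%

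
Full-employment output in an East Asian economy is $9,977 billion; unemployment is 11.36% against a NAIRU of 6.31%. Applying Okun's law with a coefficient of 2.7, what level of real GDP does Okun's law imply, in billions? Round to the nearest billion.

$8,617 billion

Unemployment gap = 11.36 - 6.31 = 5.05 points, so the output gap is -2.7 × 5.05 = -13.635%.
Actual GDP = 9977 × (1 - 13.635/100) = 9977 × 0.86365 ≈ 8617 billion.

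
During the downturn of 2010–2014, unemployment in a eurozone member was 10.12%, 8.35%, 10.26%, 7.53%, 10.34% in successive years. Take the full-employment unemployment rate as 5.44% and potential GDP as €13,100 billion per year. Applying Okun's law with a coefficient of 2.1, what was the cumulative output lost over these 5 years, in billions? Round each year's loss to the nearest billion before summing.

Year 2010: gap = -2.1 × (10.12 - 5.44) = -9.828%, loss ≈ 13100 × 9.828/100 ≈ 1287.
Year 2011: gap = -2.1 × (8.35 - 5.44) = -6.111%, loss ≈ 13100 × 6.111/100 ≈ 801.
Year 2012: gap = -2.1 × (10.26 - 5.44) = -10.122%, loss ≈ 13100 × 10.122/100 ≈ 1326.
Year 2013: gap = -2.1 × (7.53 - 5.44) = -4.389%, loss ≈ 13100 × 4.389/100 ≈ 575.
Year 2014: gap = -2.1 × (10.34 - 5.44) = -10.29%, loss ≈ 13100 × 10.29/100 ≈ 1348.
Total lost output = 1287 + 801 + 1326 + 575 + 1348 = 5337 billion.

€5,337 billion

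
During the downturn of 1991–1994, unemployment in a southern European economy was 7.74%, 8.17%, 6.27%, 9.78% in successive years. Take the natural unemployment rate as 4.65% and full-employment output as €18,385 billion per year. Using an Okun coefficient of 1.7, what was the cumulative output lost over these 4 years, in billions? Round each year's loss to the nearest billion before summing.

Year 1991: gap = -1.7 × (7.74 - 4.65) = -5.253%, loss ≈ 18385 × 5.253/100 ≈ 966.
Year 1992: gap = -1.7 × (8.17 - 4.65) = -5.984%, loss ≈ 18385 × 5.984/100 ≈ 1100.
Year 1993: gap = -1.7 × (6.27 - 4.65) = -2.754%, loss ≈ 18385 × 2.754/100 ≈ 506.
Year 1994: gap = -1.7 × (9.78 - 4.65) = -8.721%, loss ≈ 18385 × 8.721/100 ≈ 1603.
Total lost output = 966 + 1100 + 506 + 1603 = 4175 billion.

€4,175 billion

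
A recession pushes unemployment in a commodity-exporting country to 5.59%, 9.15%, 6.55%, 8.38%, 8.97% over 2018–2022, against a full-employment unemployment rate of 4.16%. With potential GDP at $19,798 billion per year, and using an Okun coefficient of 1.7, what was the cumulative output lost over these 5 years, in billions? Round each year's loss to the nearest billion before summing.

$6,003 billion

Year 2018: gap = -1.7 × (5.59 - 4.16) = -2.431%, loss ≈ 19798 × 2.431/100 ≈ 481.
Year 2019: gap = -1.7 × (9.15 - 4.16) = -8.483%, loss ≈ 19798 × 8.483/100 ≈ 1679.
Year 2020: gap = -1.7 × (6.55 - 4.16) = -4.063%, loss ≈ 19798 × 4.063/100 ≈ 804.
Year 2021: gap = -1.7 × (8.38 - 4.16) = -7.174%, loss ≈ 19798 × 7.174/100 ≈ 1420.
Year 2022: gap = -1.7 × (8.97 - 4.16) = -8.177%, loss ≈ 19798 × 8.177/100 ≈ 1619.
Total lost output = 481 + 1679 + 804 + 1420 + 1619 = 6003 billion.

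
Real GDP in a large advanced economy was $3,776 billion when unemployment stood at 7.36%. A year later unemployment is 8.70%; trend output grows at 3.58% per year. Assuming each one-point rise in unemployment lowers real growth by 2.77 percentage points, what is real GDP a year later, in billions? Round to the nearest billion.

Δu = 8.7 - 7.36 = 1.34 points.
Okun's law (growth form): g_Y = g_Y* - β × Δu = 3.58 - 2.77 × (1.34) = 3.58 - 3.7118 = -0.1318%.
Real GDP in the next year = 3776 × (1 - 0.1318/100) = 3776 × 0.998682 ≈ 3771 billion.

$3,771 billion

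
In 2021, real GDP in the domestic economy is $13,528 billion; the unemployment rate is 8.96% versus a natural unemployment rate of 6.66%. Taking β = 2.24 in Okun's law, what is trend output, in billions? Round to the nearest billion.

Unemployment gap = 8.96 - 6.66 = 2.3 points, so output gap = -2.24 × 2.3 = -5.152%.
Since Y = Y* × (1 + gap/100), Y* = 13528/0.94848 ≈ 14263 billion.

$14,263 billion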